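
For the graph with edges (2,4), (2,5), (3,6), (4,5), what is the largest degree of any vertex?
2 (attained at vertices 2, 4, 5)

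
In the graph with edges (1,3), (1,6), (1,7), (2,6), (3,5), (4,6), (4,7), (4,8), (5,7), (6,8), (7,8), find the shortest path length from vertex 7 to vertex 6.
2 (path: 7 -> 4 -> 6, 2 edges)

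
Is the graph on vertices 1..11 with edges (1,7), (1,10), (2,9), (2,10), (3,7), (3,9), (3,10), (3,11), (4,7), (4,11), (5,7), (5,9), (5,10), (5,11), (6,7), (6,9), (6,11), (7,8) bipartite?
Yes. Partition: {1, 2, 3, 4, 5, 6, 8}, {7, 9, 10, 11}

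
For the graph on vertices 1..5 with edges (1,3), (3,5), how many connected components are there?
3 (components: {1, 3, 5}, {2}, {4})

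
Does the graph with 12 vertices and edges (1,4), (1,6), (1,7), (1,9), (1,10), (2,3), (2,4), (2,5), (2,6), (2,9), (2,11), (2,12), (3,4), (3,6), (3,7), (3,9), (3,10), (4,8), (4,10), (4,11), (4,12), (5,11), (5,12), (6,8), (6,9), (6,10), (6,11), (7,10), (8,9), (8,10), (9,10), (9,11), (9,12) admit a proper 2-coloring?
No (odd cycle of length 3: 4 -> 1 -> 10 -> 4)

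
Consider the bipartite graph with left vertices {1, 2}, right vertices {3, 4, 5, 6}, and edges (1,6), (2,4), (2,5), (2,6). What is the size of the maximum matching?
2 (matching: (1,6), (2,5); upper bound min(|L|,|R|) = min(2,4) = 2)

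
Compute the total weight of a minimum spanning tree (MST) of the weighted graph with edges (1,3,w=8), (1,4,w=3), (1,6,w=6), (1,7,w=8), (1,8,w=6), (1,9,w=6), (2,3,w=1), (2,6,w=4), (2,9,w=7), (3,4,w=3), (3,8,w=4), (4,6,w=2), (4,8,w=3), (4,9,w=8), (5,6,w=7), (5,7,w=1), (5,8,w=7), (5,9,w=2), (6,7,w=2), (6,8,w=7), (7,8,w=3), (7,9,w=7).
17 (MST edges: (1,4,w=3), (2,3,w=1), (3,4,w=3), (4,6,w=2), (4,8,w=3), (5,7,w=1), (5,9,w=2), (6,7,w=2); sum of weights 3 + 1 + 3 + 2 + 3 + 1 + 2 + 2 = 17)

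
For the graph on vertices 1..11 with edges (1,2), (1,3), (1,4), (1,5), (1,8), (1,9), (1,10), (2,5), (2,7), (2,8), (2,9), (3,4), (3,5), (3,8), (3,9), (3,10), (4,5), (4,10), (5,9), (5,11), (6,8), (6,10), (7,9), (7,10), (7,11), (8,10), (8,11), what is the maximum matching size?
5 (matching: (1,9), (2,7), (3,10), (5,11), (6,8); upper bound floor(n/2) = floor(11/2) = 5)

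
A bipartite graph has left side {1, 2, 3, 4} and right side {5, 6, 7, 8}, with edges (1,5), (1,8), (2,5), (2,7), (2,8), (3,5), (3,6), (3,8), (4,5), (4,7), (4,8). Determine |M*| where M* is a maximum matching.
4 (matching: (1,8), (2,7), (3,6), (4,5); upper bound min(|L|,|R|) = min(4,4) = 4)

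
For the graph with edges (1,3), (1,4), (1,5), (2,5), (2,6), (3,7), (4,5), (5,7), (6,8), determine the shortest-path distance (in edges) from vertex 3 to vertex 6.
4 (path: 3 -> 7 -> 5 -> 2 -> 6, 4 edges)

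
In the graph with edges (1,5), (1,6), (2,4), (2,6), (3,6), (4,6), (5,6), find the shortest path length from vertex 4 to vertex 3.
2 (path: 4 -> 6 -> 3, 2 edges)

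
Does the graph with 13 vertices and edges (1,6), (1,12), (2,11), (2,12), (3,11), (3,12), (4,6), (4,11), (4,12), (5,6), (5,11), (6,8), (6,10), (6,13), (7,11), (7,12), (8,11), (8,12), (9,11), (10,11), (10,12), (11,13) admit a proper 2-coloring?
Yes. Partition: {1, 2, 3, 4, 5, 7, 8, 9, 10, 13}, {6, 11, 12}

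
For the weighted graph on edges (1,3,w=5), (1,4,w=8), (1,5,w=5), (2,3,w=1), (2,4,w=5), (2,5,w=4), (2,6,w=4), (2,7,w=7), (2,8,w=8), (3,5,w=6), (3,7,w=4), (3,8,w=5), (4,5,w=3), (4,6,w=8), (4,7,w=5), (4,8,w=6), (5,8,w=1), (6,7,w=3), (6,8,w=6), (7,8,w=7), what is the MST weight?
21 (MST edges: (1,5,w=5), (2,3,w=1), (2,5,w=4), (2,6,w=4), (4,5,w=3), (5,8,w=1), (6,7,w=3); sum of weights 5 + 1 + 4 + 4 + 3 + 1 + 3 = 21)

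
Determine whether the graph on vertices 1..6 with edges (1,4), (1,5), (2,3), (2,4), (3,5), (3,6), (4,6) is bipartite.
No (odd cycle of length 5: 6 -> 4 -> 1 -> 5 -> 3 -> 6)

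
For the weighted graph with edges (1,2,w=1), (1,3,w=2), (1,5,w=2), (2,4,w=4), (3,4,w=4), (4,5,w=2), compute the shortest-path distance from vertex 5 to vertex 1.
2 (path: 5 -> 1; weights 2 = 2)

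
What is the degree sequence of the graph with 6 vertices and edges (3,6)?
[1, 1, 0, 0, 0, 0] (degrees: deg(1)=0, deg(2)=0, deg(3)=1, deg(4)=0, deg(5)=0, deg(6)=1)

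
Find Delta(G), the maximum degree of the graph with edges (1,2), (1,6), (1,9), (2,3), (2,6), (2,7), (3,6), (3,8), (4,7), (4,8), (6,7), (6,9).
5 (attained at vertex 6)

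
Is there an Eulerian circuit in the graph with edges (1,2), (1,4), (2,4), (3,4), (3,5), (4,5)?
Yes (the graph is connected and all 5 vertices have even degree)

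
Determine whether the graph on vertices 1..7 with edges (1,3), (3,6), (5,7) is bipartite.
Yes. Partition: {1, 2, 4, 5, 6}, {3, 7}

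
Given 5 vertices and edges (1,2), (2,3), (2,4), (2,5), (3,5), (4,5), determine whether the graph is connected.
Yes (BFS from 1 visits [1, 2, 3, 4, 5] — all 5 vertices reached)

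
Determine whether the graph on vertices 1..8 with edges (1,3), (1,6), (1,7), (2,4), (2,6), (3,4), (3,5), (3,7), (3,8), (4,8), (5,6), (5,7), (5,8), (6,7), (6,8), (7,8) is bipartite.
No (odd cycle of length 3: 6 -> 1 -> 7 -> 6)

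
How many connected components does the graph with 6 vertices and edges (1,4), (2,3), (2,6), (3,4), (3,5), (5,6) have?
1 (components: {1, 2, 3, 4, 5, 6})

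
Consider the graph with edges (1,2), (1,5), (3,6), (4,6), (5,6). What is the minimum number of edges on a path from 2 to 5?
2 (path: 2 -> 1 -> 5, 2 edges)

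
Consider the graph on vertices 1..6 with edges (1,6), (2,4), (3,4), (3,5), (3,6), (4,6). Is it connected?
Yes (BFS from 1 visits [1, 6, 3, 4, 5, 2] — all 6 vertices reached)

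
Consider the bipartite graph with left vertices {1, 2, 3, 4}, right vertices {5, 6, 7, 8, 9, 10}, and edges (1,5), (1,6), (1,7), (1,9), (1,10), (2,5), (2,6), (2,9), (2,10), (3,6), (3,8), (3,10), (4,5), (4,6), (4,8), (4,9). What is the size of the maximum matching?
4 (matching: (1,7), (2,9), (3,10), (4,8); upper bound min(|L|,|R|) = min(4,6) = 4)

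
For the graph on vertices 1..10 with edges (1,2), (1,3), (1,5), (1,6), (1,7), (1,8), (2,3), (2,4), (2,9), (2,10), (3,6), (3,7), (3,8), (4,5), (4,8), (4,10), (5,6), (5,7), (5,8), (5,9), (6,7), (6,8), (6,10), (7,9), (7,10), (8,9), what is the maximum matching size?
5 (matching: (1,6), (2,4), (3,8), (5,9), (7,10); upper bound floor(n/2) = floor(10/2) = 5)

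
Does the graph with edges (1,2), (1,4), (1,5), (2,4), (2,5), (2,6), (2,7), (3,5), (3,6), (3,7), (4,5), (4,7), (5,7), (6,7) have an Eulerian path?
No (6 vertices have odd degree: {1, 2, 3, 5, 6, 7}; Eulerian path requires 0 or 2)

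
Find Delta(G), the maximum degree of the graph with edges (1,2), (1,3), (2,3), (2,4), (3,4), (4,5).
3 (attained at vertices 2, 3, 4)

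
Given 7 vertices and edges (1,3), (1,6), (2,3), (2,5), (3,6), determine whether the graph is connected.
No, it has 3 components: {1, 2, 3, 5, 6}, {4}, {7}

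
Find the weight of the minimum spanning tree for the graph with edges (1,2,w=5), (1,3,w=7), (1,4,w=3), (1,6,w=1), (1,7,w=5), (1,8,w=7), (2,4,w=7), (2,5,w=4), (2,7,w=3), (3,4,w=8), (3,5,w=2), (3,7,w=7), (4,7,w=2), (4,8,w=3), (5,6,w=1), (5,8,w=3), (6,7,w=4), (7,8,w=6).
15 (MST edges: (1,4,w=3), (1,6,w=1), (2,7,w=3), (3,5,w=2), (4,7,w=2), (4,8,w=3), (5,6,w=1); sum of weights 3 + 1 + 3 + 2 + 2 + 3 + 1 = 15)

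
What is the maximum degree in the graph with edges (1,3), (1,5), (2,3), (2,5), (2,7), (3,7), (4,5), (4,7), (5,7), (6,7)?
5 (attained at vertex 7)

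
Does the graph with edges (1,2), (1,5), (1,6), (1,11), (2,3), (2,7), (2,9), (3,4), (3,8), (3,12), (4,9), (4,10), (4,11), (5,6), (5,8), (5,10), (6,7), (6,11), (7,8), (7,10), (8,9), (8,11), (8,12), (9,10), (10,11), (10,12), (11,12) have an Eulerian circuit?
Yes (the graph is connected and all 12 vertices have even degree)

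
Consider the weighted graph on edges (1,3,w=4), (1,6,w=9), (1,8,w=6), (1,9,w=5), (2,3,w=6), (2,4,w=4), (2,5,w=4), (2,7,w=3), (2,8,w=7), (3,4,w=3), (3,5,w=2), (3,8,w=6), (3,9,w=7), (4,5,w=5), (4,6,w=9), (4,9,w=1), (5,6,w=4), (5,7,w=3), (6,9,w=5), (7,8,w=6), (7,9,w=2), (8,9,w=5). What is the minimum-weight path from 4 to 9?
1 (path: 4 -> 9; weights 1 = 1)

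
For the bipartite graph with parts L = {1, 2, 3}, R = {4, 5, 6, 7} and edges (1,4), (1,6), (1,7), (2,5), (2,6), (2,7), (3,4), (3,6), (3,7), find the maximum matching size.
3 (matching: (1,7), (2,5), (3,6); upper bound min(|L|,|R|) = min(3,4) = 3)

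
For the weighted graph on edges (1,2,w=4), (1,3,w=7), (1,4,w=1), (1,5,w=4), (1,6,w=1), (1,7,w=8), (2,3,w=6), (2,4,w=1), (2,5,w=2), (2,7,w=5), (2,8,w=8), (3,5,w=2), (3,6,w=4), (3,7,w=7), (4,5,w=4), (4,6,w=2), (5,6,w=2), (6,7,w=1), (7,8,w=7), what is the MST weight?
15 (MST edges: (1,4,w=1), (1,6,w=1), (2,4,w=1), (2,5,w=2), (3,5,w=2), (6,7,w=1), (7,8,w=7); sum of weights 1 + 1 + 1 + 2 + 2 + 1 + 7 = 15)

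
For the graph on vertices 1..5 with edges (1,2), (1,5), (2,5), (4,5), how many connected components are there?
2 (components: {1, 2, 4, 5}, {3})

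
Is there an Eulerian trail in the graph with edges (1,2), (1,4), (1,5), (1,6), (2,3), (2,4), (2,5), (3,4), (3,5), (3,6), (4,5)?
Yes — and in fact it has an Eulerian circuit (the graph is connected and all 6 vertices have even degree)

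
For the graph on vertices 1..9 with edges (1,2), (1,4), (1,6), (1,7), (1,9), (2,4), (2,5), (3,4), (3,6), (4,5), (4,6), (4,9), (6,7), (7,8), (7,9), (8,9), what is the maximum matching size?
4 (matching: (1,6), (2,5), (4,9), (7,8); upper bound floor(n/2) = floor(9/2) = 4)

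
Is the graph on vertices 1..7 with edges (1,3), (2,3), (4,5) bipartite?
Yes. Partition: {1, 2, 4, 6, 7}, {3, 5}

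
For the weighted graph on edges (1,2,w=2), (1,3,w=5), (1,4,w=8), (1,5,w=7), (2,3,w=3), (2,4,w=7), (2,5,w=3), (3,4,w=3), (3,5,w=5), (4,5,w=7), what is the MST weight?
11 (MST edges: (1,2,w=2), (2,3,w=3), (2,5,w=3), (3,4,w=3); sum of weights 2 + 3 + 3 + 3 = 11)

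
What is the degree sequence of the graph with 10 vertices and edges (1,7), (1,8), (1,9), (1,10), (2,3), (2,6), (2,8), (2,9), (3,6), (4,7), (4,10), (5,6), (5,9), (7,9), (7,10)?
[4, 4, 4, 4, 3, 3, 2, 2, 2, 2] (degrees: deg(1)=4, deg(2)=4, deg(3)=2, deg(4)=2, deg(5)=2, deg(6)=3, deg(7)=4, deg(8)=2, deg(9)=4, deg(10)=3)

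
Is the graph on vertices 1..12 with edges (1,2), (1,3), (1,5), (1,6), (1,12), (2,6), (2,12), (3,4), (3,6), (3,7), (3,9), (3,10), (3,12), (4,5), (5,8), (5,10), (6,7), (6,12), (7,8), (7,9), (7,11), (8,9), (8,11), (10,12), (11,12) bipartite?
No (odd cycle of length 3: 6 -> 1 -> 12 -> 6)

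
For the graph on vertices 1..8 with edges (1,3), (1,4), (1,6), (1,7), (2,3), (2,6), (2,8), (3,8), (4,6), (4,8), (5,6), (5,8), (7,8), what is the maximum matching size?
4 (matching: (1,7), (2,3), (4,6), (5,8); upper bound floor(n/2) = floor(8/2) = 4)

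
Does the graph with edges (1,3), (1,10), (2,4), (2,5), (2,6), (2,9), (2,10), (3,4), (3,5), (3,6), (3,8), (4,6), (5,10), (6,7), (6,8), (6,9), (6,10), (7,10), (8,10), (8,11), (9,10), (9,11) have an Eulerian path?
No (6 vertices have odd degree: {2, 3, 4, 5, 6, 10}; Eulerian path requires 0 or 2)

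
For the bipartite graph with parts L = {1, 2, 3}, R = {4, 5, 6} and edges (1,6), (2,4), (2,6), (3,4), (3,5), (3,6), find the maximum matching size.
3 (matching: (1,6), (2,4), (3,5); upper bound min(|L|,|R|) = min(3,3) = 3)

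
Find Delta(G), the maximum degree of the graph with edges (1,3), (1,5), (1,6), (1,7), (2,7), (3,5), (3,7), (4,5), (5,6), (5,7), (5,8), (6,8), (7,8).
6 (attained at vertex 5)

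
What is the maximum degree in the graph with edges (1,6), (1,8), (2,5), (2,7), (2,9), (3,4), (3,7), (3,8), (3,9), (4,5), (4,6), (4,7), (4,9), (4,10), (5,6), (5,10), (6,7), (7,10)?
6 (attained at vertex 4)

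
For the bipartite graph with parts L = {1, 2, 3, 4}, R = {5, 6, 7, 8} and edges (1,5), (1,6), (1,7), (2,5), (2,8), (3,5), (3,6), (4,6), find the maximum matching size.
4 (matching: (1,7), (2,8), (3,5), (4,6); upper bound min(|L|,|R|) = min(4,4) = 4)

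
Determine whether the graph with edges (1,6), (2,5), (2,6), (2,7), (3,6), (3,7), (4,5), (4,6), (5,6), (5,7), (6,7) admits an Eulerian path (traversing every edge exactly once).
Yes (the graph is connected and exactly 2 vertices have odd degree: {1, 2}; any Eulerian path must start and end at those)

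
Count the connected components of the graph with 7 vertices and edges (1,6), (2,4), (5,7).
4 (components: {1, 6}, {2, 4}, {3}, {5, 7})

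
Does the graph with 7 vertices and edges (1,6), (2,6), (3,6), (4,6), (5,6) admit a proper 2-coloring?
Yes. Partition: {1, 2, 3, 4, 5, 7}, {6}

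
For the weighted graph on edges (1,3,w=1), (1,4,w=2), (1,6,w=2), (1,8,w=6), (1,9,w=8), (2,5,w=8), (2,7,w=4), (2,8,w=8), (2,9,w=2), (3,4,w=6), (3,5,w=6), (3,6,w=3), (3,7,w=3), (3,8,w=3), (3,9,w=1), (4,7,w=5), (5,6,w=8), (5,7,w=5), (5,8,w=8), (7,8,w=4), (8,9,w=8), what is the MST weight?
19 (MST edges: (1,3,w=1), (1,4,w=2), (1,6,w=2), (2,9,w=2), (3,7,w=3), (3,8,w=3), (3,9,w=1), (5,7,w=5); sum of weights 1 + 2 + 2 + 2 + 3 + 3 + 1 + 5 = 19)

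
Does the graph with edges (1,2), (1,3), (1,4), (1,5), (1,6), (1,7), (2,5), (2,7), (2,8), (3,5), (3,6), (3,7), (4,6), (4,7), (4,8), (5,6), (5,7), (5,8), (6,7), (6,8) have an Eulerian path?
Yes — and in fact it has an Eulerian circuit (the graph is connected and all 8 vertices have even degree)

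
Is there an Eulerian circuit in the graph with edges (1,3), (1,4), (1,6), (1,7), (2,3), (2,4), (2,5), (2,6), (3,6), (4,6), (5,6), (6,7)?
No (2 vertices have odd degree: {3, 4}; Eulerian circuit requires 0)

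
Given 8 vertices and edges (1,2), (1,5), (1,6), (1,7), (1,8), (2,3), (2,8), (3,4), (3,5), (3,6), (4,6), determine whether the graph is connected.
Yes (BFS from 1 visits [1, 2, 5, 6, 7, 8, 3, 4] — all 8 vertices reached)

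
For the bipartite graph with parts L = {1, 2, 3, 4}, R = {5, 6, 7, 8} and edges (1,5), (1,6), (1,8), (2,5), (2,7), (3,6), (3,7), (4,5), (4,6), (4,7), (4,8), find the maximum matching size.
4 (matching: (1,8), (2,7), (3,6), (4,5); upper bound min(|L|,|R|) = min(4,4) = 4)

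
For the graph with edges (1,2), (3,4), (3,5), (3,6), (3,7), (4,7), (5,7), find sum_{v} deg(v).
14 (handshake: sum of degrees = 2|E| = 2 x 7 = 14)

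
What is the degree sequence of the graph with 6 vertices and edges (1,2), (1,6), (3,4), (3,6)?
[2, 2, 2, 1, 1, 0] (degrees: deg(1)=2, deg(2)=1, deg(3)=2, deg(4)=1, deg(5)=0, deg(6)=2)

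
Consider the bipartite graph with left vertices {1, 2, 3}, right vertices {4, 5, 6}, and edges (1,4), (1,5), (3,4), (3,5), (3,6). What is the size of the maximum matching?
2 (matching: (1,5), (3,6); upper bound min(|L|,|R|) = min(3,3) = 3)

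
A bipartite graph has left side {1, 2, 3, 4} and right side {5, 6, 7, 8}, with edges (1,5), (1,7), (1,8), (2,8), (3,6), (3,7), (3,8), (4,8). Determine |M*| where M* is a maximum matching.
3 (matching: (1,7), (2,8), (3,6); upper bound min(|L|,|R|) = min(4,4) = 4)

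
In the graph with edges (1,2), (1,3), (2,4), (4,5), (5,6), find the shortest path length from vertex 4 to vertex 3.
3 (path: 4 -> 2 -> 1 -> 3, 3 edges)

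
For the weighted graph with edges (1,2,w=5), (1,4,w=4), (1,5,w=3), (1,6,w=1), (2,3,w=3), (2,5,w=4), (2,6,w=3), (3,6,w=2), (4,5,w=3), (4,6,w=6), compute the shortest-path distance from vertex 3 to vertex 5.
6 (path: 3 -> 6 -> 1 -> 5; weights 2 + 1 + 3 = 6)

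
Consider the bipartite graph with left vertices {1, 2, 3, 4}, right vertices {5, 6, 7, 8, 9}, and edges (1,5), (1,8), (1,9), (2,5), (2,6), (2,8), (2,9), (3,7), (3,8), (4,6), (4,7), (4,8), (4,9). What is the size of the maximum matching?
4 (matching: (1,9), (2,8), (3,7), (4,6); upper bound min(|L|,|R|) = min(4,5) = 4)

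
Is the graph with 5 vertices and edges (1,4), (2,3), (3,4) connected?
No, it has 2 components: {1, 2, 3, 4}, {5}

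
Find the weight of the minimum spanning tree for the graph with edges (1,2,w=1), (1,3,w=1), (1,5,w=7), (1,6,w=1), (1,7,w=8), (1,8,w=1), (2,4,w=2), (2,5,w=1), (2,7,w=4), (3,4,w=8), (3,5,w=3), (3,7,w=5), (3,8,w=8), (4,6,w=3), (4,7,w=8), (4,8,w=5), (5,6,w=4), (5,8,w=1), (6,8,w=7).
11 (MST edges: (1,2,w=1), (1,3,w=1), (1,6,w=1), (1,8,w=1), (2,4,w=2), (2,5,w=1), (2,7,w=4); sum of weights 1 + 1 + 1 + 1 + 2 + 1 + 4 = 11)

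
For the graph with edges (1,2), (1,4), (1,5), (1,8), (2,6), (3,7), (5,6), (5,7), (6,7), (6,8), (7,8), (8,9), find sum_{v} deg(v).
24 (handshake: sum of degrees = 2|E| = 2 x 12 = 24)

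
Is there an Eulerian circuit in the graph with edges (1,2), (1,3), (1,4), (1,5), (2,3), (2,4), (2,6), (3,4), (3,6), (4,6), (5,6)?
Yes (the graph is connected and all 6 vertices have even degree)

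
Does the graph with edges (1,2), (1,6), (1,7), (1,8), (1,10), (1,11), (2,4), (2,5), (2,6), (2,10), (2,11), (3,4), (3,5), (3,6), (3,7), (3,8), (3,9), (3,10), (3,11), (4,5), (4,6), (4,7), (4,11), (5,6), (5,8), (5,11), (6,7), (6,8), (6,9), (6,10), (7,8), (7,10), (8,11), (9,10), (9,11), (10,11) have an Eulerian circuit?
No (2 vertices have odd degree: {6, 10}; Eulerian circuit requires 0)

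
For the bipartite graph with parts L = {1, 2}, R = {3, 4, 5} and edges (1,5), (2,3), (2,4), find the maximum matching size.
2 (matching: (1,5), (2,4); upper bound min(|L|,|R|) = min(2,3) = 2)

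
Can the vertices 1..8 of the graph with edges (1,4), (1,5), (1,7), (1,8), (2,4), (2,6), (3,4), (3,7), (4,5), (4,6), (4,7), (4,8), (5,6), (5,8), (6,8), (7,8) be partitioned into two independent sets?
No (odd cycle of length 3: 5 -> 1 -> 4 -> 5)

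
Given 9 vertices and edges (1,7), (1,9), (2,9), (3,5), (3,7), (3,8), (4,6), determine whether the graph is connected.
No, it has 2 components: {1, 2, 3, 5, 7, 8, 9}, {4, 6}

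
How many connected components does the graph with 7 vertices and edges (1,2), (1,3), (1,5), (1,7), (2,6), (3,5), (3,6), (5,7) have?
2 (components: {1, 2, 3, 5, 6, 7}, {4})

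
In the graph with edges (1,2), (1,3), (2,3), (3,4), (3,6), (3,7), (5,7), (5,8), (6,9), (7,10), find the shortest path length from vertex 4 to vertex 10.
3 (path: 4 -> 3 -> 7 -> 10, 3 edges)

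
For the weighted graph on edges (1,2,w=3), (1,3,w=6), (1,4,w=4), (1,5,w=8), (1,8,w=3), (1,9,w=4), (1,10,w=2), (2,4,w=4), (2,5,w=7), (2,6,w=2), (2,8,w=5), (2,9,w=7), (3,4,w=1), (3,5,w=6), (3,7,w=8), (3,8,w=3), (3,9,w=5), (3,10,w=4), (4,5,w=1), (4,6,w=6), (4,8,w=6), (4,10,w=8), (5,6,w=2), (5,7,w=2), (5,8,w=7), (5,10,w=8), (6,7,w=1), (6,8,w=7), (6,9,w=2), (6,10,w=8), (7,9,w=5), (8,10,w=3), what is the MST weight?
17 (MST edges: (1,2,w=3), (1,8,w=3), (1,10,w=2), (2,6,w=2), (3,4,w=1), (4,5,w=1), (5,7,w=2), (6,7,w=1), (6,9,w=2); sum of weights 3 + 3 + 2 + 2 + 1 + 1 + 2 + 1 + 2 = 17)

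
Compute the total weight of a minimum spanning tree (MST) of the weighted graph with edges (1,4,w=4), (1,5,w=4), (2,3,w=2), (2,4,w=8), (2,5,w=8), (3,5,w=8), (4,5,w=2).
16 (MST edges: (1,5,w=4), (2,3,w=2), (2,4,w=8), (4,5,w=2); sum of weights 4 + 2 + 8 + 2 = 16)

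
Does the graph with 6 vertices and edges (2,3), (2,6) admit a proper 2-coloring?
Yes. Partition: {1, 2, 4, 5}, {3, 6}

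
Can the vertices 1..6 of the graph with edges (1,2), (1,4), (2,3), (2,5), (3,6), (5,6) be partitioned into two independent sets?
Yes. Partition: {1, 3, 5}, {2, 4, 6}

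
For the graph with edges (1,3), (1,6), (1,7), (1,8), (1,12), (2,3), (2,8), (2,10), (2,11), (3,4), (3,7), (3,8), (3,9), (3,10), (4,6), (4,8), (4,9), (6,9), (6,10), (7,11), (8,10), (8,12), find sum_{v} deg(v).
44 (handshake: sum of degrees = 2|E| = 2 x 22 = 44)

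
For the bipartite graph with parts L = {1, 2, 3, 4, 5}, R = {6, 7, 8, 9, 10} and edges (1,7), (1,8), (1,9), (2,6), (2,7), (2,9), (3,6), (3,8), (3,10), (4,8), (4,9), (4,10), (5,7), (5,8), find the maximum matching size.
5 (matching: (1,9), (2,7), (3,6), (4,10), (5,8); upper bound min(|L|,|R|) = min(5,5) = 5)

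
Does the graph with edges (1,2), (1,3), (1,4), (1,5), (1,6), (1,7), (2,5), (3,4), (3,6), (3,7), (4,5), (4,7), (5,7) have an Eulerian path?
Yes — and in fact it has an Eulerian circuit (the graph is connected and all 7 vertices have even degree)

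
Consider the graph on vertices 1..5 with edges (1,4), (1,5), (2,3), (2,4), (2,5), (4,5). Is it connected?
Yes (BFS from 1 visits [1, 4, 5, 2, 3] — all 5 vertices reached)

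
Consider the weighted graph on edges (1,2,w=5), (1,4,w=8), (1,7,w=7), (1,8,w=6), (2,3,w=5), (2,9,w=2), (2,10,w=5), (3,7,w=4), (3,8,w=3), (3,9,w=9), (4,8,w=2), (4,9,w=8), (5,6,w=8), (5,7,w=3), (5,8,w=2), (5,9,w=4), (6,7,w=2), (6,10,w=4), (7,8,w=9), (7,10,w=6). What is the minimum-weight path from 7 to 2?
9 (path: 7 -> 3 -> 2; weights 4 + 5 = 9)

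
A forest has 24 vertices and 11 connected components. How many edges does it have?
13 (Each of the 11 component trees on V_i vertices has V_i - 1 edges; summing gives V - C = 24 - 11 = 13)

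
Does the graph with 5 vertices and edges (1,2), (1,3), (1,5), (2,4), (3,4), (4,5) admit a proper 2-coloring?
Yes. Partition: {1, 4}, {2, 3, 5}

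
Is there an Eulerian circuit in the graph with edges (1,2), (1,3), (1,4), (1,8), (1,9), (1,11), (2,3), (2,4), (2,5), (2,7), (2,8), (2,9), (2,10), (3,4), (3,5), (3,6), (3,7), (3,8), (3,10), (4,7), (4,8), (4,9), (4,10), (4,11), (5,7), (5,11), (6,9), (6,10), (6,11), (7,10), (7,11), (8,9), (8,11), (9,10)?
Yes (the graph is connected and all 11 vertices have even degree)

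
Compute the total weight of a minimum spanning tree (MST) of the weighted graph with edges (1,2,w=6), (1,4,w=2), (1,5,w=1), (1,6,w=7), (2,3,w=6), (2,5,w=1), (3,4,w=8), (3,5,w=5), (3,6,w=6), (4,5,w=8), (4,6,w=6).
15 (MST edges: (1,4,w=2), (1,5,w=1), (2,5,w=1), (3,5,w=5), (3,6,w=6); sum of weights 2 + 1 + 1 + 5 + 6 = 15)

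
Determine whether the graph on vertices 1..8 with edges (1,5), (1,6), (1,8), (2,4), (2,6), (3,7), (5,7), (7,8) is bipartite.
Yes. Partition: {1, 2, 7}, {3, 4, 5, 6, 8}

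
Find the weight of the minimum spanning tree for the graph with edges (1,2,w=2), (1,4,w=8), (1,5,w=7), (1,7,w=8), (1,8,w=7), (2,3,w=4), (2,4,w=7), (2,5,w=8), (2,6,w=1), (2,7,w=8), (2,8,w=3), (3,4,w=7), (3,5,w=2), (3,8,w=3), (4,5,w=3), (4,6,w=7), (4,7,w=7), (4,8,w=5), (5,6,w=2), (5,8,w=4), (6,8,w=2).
19 (MST edges: (1,2,w=2), (2,6,w=1), (3,5,w=2), (4,5,w=3), (4,7,w=7), (5,6,w=2), (6,8,w=2); sum of weights 2 + 1 + 2 + 3 + 7 + 2 + 2 = 19)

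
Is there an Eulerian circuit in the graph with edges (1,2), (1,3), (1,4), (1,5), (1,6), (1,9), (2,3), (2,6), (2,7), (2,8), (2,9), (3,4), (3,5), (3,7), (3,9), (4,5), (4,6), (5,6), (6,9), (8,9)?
No (2 vertices have odd degree: {6, 9}; Eulerian circuit requires 0)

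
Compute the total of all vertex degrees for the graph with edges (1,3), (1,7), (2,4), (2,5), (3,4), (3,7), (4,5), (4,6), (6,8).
18 (handshake: sum of degrees = 2|E| = 2 x 9 = 18)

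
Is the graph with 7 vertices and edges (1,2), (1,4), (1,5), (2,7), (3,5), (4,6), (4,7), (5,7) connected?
Yes (BFS from 1 visits [1, 2, 4, 5, 7, 6, 3] — all 7 vertices reached)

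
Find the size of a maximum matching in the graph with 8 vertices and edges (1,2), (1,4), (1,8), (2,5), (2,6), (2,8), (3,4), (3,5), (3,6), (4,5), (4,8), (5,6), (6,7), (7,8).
4 (matching: (1,2), (3,5), (4,8), (6,7); upper bound floor(n/2) = floor(8/2) = 4)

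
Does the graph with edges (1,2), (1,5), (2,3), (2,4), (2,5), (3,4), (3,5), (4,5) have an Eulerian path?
Yes (the graph is connected and exactly 2 vertices have odd degree: {3, 4}; any Eulerian path must start and end at those)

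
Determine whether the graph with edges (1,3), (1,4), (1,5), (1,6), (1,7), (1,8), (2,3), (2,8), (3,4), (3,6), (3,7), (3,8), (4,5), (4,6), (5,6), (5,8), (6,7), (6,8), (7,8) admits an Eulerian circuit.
Yes (the graph is connected and all 8 vertices have even degree)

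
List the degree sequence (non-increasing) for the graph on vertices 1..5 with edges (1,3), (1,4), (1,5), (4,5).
[3, 2, 2, 1, 0] (degrees: deg(1)=3, deg(2)=0, deg(3)=1, deg(4)=2, deg(5)=2)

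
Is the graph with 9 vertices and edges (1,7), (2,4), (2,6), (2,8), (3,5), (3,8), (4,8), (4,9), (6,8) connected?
No, it has 2 components: {1, 7}, {2, 3, 4, 5, 6, 8, 9}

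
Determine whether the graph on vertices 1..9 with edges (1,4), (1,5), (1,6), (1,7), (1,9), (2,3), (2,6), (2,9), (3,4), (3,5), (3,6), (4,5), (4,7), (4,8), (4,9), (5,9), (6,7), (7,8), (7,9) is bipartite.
No (odd cycle of length 3: 7 -> 1 -> 4 -> 7)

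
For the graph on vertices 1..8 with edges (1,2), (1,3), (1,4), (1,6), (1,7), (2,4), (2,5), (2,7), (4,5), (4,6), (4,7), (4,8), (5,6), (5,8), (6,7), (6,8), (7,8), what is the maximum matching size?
4 (matching: (1,3), (2,5), (4,7), (6,8); upper bound floor(n/2) = floor(8/2) = 4)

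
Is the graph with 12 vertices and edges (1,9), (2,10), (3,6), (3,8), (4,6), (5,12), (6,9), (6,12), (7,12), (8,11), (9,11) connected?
No, it has 2 components: {1, 3, 4, 5, 6, 7, 8, 9, 11, 12}, {2, 10}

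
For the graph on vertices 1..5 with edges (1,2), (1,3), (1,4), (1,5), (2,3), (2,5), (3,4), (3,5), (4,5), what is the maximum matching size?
2 (matching: (1,5), (3,4); upper bound floor(n/2) = floor(5/2) = 2)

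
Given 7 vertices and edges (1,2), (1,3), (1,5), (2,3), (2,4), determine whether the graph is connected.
No, it has 3 components: {1, 2, 3, 4, 5}, {6}, {7}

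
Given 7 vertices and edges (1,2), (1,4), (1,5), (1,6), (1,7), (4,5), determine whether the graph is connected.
No, it has 2 components: {1, 2, 4, 5, 6, 7}, {3}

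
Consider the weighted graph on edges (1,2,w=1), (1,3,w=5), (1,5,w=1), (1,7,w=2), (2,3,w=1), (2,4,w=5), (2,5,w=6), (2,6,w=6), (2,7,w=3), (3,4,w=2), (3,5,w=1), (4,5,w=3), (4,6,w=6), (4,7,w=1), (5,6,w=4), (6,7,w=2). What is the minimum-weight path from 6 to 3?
5 (path: 6 -> 5 -> 3; weights 4 + 1 = 5)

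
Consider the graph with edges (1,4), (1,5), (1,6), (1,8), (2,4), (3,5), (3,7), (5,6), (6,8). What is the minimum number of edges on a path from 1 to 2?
2 (path: 1 -> 4 -> 2, 2 edges)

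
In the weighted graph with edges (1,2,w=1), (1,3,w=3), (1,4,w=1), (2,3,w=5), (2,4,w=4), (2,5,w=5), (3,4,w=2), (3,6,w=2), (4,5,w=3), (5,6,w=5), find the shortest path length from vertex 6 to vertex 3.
2 (path: 6 -> 3; weights 2 = 2)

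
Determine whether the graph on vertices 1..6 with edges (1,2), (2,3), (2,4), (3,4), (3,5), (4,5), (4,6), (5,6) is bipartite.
No (odd cycle of length 3: 4 -> 2 -> 3 -> 4)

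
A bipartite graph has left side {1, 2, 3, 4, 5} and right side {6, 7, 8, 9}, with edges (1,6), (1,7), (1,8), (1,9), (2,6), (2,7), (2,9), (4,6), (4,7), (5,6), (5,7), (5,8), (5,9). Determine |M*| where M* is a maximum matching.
4 (matching: (1,9), (2,7), (4,6), (5,8); upper bound min(|L|,|R|) = min(5,4) = 4)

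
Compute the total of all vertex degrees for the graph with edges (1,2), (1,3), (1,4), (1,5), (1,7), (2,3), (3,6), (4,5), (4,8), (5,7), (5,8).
22 (handshake: sum of degrees = 2|E| = 2 x 11 = 22)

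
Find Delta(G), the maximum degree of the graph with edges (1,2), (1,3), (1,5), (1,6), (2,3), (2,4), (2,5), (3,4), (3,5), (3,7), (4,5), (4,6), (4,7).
5 (attained at vertices 3, 4)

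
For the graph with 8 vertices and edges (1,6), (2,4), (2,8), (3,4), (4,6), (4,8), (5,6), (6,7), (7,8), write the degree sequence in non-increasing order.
[4, 4, 3, 2, 2, 1, 1, 1] (degrees: deg(1)=1, deg(2)=2, deg(3)=1, deg(4)=4, deg(5)=1, deg(6)=4, deg(7)=2, deg(8)=3)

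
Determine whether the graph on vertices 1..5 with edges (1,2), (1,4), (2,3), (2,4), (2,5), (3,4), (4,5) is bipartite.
No (odd cycle of length 3: 4 -> 1 -> 2 -> 4)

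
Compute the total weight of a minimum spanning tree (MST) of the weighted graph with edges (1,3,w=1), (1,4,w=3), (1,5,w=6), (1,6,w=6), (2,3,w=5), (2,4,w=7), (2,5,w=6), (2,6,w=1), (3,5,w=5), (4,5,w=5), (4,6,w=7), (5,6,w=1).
11 (MST edges: (1,3,w=1), (1,4,w=3), (2,3,w=5), (2,6,w=1), (5,6,w=1); sum of weights 1 + 3 + 5 + 1 + 1 = 11)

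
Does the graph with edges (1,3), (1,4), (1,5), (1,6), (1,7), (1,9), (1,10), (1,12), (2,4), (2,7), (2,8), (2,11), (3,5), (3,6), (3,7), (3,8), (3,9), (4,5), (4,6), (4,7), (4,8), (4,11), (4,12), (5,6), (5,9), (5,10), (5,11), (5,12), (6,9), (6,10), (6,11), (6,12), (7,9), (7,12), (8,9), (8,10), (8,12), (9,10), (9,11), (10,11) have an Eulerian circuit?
Yes (the graph is connected and all 12 vertices have even degree)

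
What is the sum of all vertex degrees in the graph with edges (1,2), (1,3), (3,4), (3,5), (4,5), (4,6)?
12 (handshake: sum of degrees = 2|E| = 2 x 6 = 12)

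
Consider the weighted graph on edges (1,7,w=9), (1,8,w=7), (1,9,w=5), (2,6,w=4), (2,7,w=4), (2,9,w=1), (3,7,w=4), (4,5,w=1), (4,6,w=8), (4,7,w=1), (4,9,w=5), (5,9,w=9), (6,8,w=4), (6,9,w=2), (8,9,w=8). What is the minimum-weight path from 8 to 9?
6 (path: 8 -> 6 -> 9; weights 4 + 2 = 6)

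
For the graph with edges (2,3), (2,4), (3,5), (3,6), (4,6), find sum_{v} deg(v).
10 (handshake: sum of degrees = 2|E| = 2 x 5 = 10)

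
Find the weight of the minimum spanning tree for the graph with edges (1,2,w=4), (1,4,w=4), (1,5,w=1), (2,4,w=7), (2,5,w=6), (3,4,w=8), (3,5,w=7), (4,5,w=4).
16 (MST edges: (1,2,w=4), (1,4,w=4), (1,5,w=1), (3,5,w=7); sum of weights 4 + 4 + 1 + 7 = 16)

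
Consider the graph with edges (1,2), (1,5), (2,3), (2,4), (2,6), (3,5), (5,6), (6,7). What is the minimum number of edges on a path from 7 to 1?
3 (path: 7 -> 6 -> 5 -> 1, 3 edges)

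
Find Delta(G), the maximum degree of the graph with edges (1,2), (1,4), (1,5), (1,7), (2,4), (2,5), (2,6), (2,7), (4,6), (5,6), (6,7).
5 (attained at vertex 2)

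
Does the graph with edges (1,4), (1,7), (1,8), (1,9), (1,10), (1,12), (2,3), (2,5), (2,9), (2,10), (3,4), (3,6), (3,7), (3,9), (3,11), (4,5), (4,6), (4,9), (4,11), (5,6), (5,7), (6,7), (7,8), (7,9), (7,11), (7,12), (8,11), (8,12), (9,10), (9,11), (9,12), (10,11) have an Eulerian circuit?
Yes (the graph is connected and all 12 vertices have even degree)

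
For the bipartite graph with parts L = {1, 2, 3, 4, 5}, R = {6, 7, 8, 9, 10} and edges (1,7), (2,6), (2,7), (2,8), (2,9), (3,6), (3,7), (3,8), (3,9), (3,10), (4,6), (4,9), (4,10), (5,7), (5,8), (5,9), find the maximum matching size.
5 (matching: (1,7), (2,9), (3,10), (4,6), (5,8); upper bound min(|L|,|R|) = min(5,5) = 5)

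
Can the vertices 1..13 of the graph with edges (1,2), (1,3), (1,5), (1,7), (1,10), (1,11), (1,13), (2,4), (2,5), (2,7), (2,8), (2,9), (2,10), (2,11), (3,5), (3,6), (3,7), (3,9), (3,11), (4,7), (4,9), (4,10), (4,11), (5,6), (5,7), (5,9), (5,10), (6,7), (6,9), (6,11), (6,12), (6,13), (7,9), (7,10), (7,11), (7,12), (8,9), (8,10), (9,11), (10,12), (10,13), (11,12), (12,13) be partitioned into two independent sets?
No (odd cycle of length 3: 7 -> 1 -> 2 -> 7)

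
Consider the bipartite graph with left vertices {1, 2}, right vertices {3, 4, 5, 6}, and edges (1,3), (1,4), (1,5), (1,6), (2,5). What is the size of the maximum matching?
2 (matching: (1,6), (2,5); upper bound min(|L|,|R|) = min(2,4) = 2)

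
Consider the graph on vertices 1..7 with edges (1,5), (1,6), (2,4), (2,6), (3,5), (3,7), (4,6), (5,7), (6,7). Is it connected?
Yes (BFS from 1 visits [1, 5, 6, 3, 7, 2, 4] — all 7 vertices reached)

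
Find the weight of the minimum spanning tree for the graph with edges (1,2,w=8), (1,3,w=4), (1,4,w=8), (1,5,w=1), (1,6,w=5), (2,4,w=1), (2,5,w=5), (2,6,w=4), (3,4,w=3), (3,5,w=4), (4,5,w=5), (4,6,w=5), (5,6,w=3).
12 (MST edges: (1,3,w=4), (1,5,w=1), (2,4,w=1), (3,4,w=3), (5,6,w=3); sum of weights 4 + 1 + 1 + 3 + 3 = 12)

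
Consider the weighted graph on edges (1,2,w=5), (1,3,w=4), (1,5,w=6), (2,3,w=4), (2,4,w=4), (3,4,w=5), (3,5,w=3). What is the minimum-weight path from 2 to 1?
5 (path: 2 -> 1; weights 5 = 5)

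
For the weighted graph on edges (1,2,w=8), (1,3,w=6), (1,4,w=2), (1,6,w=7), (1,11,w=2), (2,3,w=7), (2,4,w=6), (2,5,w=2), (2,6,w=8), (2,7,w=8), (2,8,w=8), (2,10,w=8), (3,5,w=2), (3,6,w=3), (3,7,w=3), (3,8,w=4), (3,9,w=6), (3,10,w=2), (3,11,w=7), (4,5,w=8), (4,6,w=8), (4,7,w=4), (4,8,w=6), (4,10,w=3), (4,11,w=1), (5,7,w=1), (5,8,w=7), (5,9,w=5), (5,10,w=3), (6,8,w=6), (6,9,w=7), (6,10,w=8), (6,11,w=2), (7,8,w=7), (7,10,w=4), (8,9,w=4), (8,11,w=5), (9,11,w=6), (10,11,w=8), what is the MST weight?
23 (MST edges: (1,4,w=2), (2,5,w=2), (3,5,w=2), (3,6,w=3), (3,8,w=4), (3,10,w=2), (4,11,w=1), (5,7,w=1), (6,11,w=2), (8,9,w=4); sum of weights 2 + 2 + 2 + 3 + 4 + 2 + 1 + 1 + 2 + 4 = 23)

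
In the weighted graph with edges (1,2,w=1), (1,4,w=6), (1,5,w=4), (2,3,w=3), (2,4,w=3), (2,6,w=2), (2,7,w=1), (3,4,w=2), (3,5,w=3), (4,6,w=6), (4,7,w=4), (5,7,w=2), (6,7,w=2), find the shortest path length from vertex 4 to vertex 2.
3 (path: 4 -> 2; weights 3 = 3)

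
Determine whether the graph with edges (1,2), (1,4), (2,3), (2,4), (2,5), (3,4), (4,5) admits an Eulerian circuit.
Yes (the graph is connected and all 5 vertices have even degree)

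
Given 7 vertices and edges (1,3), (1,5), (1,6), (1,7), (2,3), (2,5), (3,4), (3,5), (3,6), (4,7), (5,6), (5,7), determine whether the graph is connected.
Yes (BFS from 1 visits [1, 3, 5, 6, 7, 2, 4] — all 7 vertices reached)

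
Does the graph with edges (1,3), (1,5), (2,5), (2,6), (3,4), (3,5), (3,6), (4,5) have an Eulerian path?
Yes — and in fact it has an Eulerian circuit (the graph is connected and all 6 vertices have even degree)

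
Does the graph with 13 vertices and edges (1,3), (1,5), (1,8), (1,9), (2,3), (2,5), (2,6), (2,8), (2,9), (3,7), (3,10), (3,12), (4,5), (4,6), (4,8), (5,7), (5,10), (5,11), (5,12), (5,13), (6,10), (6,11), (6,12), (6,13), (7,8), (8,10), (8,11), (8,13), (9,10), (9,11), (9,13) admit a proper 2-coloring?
Yes. Partition: {1, 2, 4, 7, 10, 11, 12, 13}, {3, 5, 6, 8, 9}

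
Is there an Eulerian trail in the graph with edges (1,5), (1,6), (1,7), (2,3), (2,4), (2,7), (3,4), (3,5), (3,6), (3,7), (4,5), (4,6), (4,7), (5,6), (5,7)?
No (6 vertices have odd degree: {1, 2, 3, 4, 5, 7}; Eulerian path requires 0 or 2)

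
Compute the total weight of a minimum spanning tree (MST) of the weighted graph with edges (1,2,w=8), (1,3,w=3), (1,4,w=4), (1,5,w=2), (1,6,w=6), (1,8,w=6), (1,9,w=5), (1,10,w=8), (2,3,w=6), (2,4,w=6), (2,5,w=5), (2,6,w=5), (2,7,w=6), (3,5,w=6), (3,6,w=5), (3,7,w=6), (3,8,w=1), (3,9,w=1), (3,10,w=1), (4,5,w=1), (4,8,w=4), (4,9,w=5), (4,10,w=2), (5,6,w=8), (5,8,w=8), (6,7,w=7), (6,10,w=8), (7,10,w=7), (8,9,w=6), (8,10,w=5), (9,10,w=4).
24 (MST edges: (1,5,w=2), (2,5,w=5), (2,6,w=5), (2,7,w=6), (3,8,w=1), (3,9,w=1), (3,10,w=1), (4,5,w=1), (4,10,w=2); sum of weights 2 + 5 + 5 + 6 + 1 + 1 + 1 + 1 + 2 = 24)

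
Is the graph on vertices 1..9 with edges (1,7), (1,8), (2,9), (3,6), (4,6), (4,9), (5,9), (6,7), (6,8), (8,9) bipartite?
Yes. Partition: {1, 6, 9}, {2, 3, 4, 5, 7, 8}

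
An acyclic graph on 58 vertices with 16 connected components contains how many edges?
42 (Each of the 16 component trees on V_i vertices has V_i - 1 edges; summing gives V - C = 58 - 16 = 42)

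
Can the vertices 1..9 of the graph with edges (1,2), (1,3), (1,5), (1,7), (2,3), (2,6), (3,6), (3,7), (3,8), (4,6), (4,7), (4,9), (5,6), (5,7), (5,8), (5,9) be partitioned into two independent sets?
No (odd cycle of length 3: 7 -> 1 -> 5 -> 7)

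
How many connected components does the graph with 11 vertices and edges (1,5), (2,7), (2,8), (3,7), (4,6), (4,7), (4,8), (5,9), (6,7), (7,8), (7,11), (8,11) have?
3 (components: {1, 5, 9}, {2, 3, 4, 6, 7, 8, 11}, {10})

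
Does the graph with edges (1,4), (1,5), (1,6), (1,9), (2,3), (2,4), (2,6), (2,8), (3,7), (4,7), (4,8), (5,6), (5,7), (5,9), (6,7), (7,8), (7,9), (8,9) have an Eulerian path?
Yes — and in fact it has an Eulerian circuit (the graph is connected and all 9 vertices have even degree)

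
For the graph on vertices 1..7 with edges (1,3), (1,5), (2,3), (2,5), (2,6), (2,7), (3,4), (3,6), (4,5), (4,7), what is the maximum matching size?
3 (matching: (2,7), (3,6), (4,5); upper bound floor(n/2) = floor(7/2) = 3)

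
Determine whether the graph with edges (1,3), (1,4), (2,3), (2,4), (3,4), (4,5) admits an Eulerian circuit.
No (2 vertices have odd degree: {3, 5}; Eulerian circuit requires 0)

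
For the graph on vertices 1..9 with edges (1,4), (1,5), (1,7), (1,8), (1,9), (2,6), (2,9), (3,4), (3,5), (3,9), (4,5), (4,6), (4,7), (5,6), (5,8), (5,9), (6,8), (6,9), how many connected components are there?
1 (components: {1, 2, 3, 4, 5, 6, 7, 8, 9})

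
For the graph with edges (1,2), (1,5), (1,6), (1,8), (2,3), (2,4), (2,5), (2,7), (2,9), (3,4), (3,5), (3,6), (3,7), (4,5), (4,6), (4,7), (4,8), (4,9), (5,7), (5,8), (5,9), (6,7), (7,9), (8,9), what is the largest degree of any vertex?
7 (attained at vertices 4, 5)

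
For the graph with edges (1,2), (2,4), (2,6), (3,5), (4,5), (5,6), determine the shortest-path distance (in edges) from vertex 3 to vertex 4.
2 (path: 3 -> 5 -> 4, 2 edges)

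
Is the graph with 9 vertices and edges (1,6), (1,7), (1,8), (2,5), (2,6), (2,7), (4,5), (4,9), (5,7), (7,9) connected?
No, it has 2 components: {1, 2, 4, 5, 6, 7, 8, 9}, {3}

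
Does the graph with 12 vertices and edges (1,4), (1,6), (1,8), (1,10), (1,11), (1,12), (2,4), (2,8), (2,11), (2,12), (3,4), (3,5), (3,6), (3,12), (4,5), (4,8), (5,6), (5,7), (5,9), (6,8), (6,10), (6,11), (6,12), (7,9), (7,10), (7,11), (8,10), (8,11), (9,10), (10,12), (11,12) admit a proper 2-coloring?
No (odd cycle of length 3: 6 -> 1 -> 12 -> 6)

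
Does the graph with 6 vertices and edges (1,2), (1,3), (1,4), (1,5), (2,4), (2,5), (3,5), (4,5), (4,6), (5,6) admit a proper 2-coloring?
No (odd cycle of length 3: 5 -> 1 -> 3 -> 5)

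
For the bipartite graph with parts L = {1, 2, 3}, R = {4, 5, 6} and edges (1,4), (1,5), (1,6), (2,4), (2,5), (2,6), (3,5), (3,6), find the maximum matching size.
3 (matching: (1,6), (2,4), (3,5); upper bound min(|L|,|R|) = min(3,3) = 3)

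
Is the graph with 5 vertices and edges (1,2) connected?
No, it has 4 components: {1, 2}, {3}, {4}, {5}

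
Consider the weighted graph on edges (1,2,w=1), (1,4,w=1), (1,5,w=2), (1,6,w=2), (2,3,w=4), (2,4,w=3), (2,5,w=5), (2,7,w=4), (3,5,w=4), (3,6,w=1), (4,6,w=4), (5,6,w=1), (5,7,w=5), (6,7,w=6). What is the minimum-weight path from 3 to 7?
7 (path: 3 -> 6 -> 7; weights 1 + 6 = 7)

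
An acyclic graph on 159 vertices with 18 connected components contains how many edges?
141 (Each of the 18 component trees on V_i vertices has V_i - 1 edges; summing gives V - C = 159 - 18 = 141)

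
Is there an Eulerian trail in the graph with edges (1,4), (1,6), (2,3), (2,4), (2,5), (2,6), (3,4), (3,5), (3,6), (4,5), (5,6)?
Yes — and in fact it has an Eulerian circuit (the graph is connected and all 6 vertices have even degree)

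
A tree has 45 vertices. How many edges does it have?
44 (A tree on V vertices has V - 1 edges, so 45 - 1 = 44)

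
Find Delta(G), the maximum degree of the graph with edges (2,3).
1 (attained at vertices 2, 3)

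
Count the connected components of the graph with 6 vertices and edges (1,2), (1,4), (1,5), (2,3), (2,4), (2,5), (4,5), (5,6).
1 (components: {1, 2, 3, 4, 5, 6})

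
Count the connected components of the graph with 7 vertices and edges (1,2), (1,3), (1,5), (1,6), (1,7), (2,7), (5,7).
2 (components: {1, 2, 3, 5, 6, 7}, {4})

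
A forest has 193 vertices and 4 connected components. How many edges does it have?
189 (Each of the 4 component trees on V_i vertices has V_i - 1 edges; summing gives V - C = 193 - 4 = 189)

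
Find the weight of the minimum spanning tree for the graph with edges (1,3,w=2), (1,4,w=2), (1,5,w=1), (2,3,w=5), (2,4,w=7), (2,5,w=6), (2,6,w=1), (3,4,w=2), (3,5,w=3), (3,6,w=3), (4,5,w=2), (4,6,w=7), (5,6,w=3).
9 (MST edges: (1,3,w=2), (1,4,w=2), (1,5,w=1), (2,6,w=1), (3,6,w=3); sum of weights 2 + 2 + 1 + 1 + 3 = 9)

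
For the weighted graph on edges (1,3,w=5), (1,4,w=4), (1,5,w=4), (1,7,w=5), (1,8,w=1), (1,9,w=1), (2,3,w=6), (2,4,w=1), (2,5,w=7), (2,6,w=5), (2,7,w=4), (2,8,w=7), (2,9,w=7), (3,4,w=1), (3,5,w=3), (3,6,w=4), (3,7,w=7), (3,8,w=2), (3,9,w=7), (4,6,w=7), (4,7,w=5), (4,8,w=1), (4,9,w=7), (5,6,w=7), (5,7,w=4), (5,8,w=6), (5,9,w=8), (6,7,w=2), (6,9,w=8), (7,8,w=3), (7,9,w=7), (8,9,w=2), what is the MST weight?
13 (MST edges: (1,8,w=1), (1,9,w=1), (2,4,w=1), (3,4,w=1), (3,5,w=3), (4,8,w=1), (6,7,w=2), (7,8,w=3); sum of weights 1 + 1 + 1 + 1 + 3 + 1 + 2 + 3 = 13)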